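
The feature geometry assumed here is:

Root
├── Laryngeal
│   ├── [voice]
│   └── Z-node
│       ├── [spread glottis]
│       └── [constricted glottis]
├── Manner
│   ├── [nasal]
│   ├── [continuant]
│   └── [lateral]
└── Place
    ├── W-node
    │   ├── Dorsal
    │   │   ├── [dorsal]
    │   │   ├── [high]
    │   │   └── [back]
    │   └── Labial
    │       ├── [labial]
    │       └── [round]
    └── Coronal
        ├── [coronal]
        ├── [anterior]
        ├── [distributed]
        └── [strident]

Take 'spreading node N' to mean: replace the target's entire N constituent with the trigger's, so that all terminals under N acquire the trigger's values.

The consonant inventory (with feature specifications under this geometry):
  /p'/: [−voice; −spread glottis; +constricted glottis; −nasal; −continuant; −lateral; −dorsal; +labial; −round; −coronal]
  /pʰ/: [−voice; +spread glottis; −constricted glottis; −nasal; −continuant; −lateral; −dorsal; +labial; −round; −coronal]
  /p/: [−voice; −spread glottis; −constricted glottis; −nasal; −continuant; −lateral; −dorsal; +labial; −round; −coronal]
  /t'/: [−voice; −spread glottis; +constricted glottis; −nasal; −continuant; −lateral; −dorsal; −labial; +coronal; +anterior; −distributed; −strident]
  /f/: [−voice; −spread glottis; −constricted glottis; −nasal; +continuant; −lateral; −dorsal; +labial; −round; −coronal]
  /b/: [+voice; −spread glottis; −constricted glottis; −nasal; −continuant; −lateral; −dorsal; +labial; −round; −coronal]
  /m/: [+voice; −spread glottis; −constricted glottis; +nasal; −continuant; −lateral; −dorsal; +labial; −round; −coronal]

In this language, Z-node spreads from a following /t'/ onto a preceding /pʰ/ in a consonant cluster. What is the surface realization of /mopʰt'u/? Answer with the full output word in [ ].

[mop't'u]

The Z-node node dominates the terminals [spread glottis], [constricted glottis].
The target acquires /t'/'s values for everything under Z-node — [−spread glottis], [+constricted glottis] — while keeping its own [voice], [nasal], [continuant], ….
The resulting bundle matches /p'/ in the inventory; substituting it for /pʰ/ gives [mop't'u].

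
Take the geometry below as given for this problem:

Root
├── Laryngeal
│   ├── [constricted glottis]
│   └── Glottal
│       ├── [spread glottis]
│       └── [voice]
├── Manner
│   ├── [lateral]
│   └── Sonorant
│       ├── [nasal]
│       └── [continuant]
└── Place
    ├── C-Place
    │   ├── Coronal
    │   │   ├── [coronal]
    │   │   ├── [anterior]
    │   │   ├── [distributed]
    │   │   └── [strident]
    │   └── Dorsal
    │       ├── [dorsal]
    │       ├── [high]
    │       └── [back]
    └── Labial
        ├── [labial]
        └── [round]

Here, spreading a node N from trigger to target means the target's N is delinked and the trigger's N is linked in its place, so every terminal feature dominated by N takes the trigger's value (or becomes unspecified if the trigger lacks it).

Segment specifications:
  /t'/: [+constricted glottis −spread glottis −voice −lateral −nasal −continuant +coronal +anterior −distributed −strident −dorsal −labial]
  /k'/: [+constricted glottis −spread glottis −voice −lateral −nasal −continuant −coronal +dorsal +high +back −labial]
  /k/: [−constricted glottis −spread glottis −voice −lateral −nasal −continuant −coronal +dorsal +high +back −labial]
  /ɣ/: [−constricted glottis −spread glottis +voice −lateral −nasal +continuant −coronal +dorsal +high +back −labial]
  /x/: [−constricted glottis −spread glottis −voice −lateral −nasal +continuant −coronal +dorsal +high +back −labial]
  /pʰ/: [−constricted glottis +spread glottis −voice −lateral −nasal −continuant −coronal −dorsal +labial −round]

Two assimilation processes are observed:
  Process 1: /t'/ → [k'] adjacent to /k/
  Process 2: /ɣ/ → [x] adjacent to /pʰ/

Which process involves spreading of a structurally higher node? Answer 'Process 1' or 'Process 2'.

Process 1 alters [coronal], [anterior], [distributed], [strident], [dorsal], [high], [back]; the lowest common ancestor is C-Place (depth 2 from Root).
Process 2 alters [voice]; the lowest dominating node is [voice] (depth 3 from Root).
Depth 2 < depth 3; Process 1 involves the structurally higher constituent C-Place.

Process 1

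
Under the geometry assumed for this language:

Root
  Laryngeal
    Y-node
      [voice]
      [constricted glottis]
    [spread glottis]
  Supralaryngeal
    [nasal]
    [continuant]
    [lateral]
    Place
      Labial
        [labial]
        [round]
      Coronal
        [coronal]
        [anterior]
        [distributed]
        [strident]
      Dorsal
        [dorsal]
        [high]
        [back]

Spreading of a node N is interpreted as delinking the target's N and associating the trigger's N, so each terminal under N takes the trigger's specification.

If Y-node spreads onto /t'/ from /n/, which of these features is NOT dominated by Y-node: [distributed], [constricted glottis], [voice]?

[distributed]

The terminals dominated by Y-node are [voice], [constricted glottis].
Of the listed options, [constricted glottis], [voice] are among these and would be overwritten by spreading Y-node.
But [distributed] is a dependent of Coronal, outside Y-node; it is therefore untouched by the spreading.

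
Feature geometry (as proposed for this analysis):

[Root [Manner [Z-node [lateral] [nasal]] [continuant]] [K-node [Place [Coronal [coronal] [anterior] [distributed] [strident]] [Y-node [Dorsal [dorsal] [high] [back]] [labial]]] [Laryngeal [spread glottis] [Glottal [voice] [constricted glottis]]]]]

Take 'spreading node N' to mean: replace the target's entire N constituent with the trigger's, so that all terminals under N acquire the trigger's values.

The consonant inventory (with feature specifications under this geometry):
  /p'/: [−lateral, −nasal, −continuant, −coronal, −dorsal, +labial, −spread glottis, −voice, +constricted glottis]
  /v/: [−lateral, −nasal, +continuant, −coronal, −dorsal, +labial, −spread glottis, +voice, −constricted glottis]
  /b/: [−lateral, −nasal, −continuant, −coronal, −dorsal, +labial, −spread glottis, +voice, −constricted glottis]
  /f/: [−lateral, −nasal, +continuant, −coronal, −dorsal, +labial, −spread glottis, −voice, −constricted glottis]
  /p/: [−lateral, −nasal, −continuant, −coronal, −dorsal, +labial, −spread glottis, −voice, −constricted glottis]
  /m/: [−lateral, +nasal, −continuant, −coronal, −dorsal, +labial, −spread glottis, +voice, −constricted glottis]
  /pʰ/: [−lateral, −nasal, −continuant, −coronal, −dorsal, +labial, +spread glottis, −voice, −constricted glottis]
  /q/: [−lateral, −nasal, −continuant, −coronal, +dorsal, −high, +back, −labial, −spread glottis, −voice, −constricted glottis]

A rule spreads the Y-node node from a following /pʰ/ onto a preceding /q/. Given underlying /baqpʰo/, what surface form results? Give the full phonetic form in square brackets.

[bappʰo]

Y-node immediately or transitively dominates [dorsal], [high], [back], [labial].
Spreading Y-node from /pʰ/ onto /q/ replaces those values with /pʰ/'s: [−dorsal], [+labial]. Features outside Y-node ([lateral], [nasal], [continuant], …) stay as in /q/.
Among the inventory, only /p/ has exactly this specification, giving the surface form [bappʰo].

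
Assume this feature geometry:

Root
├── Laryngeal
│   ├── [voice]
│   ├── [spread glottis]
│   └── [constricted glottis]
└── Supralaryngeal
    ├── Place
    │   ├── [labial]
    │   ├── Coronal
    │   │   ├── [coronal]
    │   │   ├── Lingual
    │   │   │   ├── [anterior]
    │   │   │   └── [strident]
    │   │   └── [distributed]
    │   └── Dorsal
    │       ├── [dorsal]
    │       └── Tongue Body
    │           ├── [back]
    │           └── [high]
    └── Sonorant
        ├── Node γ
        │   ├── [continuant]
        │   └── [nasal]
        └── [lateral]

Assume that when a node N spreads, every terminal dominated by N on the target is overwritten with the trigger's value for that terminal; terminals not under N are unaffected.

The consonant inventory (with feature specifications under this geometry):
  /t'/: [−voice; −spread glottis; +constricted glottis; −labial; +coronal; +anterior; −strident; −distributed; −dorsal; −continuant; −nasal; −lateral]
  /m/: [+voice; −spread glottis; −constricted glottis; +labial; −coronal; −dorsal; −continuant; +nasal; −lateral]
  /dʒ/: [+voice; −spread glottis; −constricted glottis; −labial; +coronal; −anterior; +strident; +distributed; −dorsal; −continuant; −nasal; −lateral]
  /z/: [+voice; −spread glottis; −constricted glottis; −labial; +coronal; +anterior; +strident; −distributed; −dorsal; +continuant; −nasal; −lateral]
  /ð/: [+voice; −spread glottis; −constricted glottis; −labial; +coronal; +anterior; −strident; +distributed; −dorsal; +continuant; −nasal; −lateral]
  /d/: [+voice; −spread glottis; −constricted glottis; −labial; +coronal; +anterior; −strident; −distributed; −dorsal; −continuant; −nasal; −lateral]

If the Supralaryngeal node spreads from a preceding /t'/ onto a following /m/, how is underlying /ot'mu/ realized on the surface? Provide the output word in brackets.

Supralaryngeal immediately or transitively dominates [labial], [coronal], [anterior], [strident], [distributed], [dorsal], [back], [high], [continuant], [nasal], [lateral].
Spreading Supralaryngeal from /t'/ onto /m/ replaces those values with /t'/'s: [−labial], [+coronal], [+anterior], [−strident], [−distributed], [−dorsal], [−continuant], [−nasal], [−lateral]. Features outside Supralaryngeal ([voice], [spread glottis], [constricted glottis]) stay as in /m/.
The resulting bundle matches /d/ in the inventory; substituting it for /m/ gives [ot'du].

[ot'du]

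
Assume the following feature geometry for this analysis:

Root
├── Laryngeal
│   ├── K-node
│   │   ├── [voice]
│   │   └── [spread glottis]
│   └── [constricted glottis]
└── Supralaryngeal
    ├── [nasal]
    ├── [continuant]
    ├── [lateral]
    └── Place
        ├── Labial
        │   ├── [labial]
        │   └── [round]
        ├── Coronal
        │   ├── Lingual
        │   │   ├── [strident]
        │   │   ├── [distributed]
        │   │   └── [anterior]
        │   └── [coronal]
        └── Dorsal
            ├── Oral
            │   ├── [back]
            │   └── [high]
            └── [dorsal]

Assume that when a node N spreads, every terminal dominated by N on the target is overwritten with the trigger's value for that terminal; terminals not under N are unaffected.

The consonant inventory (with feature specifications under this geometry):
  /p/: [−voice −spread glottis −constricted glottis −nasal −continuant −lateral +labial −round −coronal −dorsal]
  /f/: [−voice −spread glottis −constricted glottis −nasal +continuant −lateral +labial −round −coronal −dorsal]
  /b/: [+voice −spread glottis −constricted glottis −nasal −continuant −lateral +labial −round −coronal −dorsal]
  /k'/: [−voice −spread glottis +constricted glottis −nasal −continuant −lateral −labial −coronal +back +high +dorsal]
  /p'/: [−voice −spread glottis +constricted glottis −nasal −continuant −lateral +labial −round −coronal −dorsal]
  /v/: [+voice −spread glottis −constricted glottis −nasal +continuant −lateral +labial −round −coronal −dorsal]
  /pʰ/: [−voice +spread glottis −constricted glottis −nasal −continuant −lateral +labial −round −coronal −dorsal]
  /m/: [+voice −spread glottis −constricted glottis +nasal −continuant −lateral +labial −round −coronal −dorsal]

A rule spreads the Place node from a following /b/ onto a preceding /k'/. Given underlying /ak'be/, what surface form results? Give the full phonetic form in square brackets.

Terminals under Place in this geometry: [labial], [round], [strident], [distributed], [anterior], [coronal], [back], [high], [dorsal].
Spreading Place from /b/ onto /k'/ replaces those values with /b/'s: [+labial], [−round], [−coronal], [−dorsal]. Features outside Place ([voice], [spread glottis], [constricted glottis], …) stay as in /k'/.
This feature bundle is that of [p'], so /ak'be/ surfaces as [ap'be].

[ap'be]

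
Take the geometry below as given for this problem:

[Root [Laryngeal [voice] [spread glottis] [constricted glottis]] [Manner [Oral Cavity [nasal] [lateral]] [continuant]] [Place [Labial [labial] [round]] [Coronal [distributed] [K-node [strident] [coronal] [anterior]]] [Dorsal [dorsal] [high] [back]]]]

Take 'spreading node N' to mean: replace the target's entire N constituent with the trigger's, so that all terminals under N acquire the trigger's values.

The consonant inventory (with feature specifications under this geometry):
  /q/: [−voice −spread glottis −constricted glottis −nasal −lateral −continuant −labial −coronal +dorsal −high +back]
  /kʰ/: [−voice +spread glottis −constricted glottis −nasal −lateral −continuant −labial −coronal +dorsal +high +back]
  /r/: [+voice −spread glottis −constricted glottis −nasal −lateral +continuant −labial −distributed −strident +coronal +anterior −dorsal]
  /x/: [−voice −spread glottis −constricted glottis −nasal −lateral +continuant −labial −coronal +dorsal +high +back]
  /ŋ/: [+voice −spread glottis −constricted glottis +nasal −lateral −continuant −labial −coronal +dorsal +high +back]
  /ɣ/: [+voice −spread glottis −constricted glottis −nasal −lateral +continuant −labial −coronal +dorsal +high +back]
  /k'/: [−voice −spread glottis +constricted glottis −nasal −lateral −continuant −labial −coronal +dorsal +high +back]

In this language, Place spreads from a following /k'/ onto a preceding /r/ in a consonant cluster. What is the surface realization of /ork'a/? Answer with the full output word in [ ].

Terminals under Place in this geometry: [labial], [round], [distributed], [strident], [coronal], [anterior], [dorsal], [high], [back].
The target acquires /k'/'s values for everything under Place — [−labial], [−coronal], [+dorsal], [+high], [+back] — while keeping its own [voice], [spread glottis], [constricted glottis], ….
The resulting bundle matches /ɣ/ in the inventory; substituting it for /r/ gives [oɣk'a].

[oɣk'a]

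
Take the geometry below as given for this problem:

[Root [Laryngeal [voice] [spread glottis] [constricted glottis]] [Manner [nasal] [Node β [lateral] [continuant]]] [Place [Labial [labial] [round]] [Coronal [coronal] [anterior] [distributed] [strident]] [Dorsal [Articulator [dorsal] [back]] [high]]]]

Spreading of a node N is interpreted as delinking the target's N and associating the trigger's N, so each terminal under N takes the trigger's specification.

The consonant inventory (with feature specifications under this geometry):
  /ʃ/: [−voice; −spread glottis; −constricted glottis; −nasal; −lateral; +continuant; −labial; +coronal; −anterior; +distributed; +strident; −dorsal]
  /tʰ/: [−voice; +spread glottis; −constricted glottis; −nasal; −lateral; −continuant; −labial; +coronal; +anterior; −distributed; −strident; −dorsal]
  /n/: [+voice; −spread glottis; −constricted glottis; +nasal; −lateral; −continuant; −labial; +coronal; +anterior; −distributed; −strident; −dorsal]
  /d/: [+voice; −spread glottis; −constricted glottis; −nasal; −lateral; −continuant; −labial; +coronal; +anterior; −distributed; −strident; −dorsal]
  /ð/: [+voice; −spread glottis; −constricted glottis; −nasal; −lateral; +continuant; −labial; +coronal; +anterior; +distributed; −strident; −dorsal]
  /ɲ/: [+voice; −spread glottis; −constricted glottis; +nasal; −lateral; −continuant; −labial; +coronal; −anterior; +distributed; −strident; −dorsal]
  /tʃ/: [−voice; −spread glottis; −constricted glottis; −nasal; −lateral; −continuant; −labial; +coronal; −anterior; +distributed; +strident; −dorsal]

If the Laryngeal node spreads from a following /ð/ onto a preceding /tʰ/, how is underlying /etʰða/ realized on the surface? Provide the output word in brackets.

Terminals under Laryngeal in this geometry: [voice], [spread glottis], [constricted glottis].
After delinking /tʰ/'s Laryngeal and linking /ð/'s, the affected terminals become [+voice], [−spread glottis], [−constricted glottis]; [nasal], [lateral], [continuant], … (outside Laryngeal) are retained from /tʰ/.
The resulting bundle matches /d/ in the inventory; substituting it for /tʰ/ gives [edða].

[edða]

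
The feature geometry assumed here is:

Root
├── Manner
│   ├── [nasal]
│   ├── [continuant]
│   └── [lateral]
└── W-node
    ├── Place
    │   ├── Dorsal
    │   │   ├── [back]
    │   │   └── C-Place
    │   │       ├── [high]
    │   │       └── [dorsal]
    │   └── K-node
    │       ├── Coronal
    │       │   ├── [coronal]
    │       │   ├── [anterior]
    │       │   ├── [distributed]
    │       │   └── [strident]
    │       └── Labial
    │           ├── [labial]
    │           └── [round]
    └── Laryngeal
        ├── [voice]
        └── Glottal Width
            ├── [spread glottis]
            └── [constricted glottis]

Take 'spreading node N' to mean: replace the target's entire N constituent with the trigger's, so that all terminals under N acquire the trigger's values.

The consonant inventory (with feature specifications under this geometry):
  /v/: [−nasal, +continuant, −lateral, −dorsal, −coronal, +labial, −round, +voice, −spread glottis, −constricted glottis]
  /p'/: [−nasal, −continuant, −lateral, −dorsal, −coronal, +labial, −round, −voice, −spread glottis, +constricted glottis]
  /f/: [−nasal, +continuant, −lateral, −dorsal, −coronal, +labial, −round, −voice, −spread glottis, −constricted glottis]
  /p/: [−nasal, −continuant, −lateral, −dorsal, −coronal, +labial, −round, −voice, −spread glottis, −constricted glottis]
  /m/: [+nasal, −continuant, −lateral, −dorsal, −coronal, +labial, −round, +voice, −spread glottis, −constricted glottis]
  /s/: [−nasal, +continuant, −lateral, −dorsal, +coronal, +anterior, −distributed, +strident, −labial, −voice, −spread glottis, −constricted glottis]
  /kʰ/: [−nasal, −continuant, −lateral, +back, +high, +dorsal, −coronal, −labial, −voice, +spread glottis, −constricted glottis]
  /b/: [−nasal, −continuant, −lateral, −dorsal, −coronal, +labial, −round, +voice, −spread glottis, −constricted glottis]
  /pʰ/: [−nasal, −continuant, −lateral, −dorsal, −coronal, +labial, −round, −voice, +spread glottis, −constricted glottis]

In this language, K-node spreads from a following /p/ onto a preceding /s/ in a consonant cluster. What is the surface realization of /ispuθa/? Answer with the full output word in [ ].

[ifpuθa]

K-node immediately or transitively dominates [coronal], [anterior], [distributed], [strident], [labial], [round].
Spreading K-node from /p/ onto /s/ replaces those values with /p/'s: [−coronal], [+labial], [−round]. Features outside K-node ([nasal], [continuant], [lateral], …) stay as in /s/.
The resulting bundle matches /f/ in the inventory; substituting it for /s/ gives [ifpuθa].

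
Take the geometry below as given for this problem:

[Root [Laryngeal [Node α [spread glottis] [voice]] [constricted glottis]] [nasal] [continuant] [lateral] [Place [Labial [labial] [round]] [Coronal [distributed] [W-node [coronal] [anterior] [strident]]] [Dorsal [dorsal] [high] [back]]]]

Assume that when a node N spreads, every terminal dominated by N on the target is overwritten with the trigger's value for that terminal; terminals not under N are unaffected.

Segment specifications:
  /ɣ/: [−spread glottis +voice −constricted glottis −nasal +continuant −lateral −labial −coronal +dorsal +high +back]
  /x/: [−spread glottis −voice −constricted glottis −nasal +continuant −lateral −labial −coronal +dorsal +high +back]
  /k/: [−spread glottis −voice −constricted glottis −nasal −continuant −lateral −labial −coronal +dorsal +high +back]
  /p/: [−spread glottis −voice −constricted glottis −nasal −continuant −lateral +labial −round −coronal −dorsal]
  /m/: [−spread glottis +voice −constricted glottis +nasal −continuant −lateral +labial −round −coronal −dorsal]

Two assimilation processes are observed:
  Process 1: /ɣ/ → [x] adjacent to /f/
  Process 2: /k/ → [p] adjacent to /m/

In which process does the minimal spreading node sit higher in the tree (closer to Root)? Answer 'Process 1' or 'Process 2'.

Process 2

In Process 1, [voice] changes, so the minimal spreading node is [voice] at depth 3.
In Process 2, [labial], [round], [dorsal], [high], [back] change, so the minimal spreading node is Place at depth 1.
Place is closer to Root than [voice], so Process 2 spreads the higher node.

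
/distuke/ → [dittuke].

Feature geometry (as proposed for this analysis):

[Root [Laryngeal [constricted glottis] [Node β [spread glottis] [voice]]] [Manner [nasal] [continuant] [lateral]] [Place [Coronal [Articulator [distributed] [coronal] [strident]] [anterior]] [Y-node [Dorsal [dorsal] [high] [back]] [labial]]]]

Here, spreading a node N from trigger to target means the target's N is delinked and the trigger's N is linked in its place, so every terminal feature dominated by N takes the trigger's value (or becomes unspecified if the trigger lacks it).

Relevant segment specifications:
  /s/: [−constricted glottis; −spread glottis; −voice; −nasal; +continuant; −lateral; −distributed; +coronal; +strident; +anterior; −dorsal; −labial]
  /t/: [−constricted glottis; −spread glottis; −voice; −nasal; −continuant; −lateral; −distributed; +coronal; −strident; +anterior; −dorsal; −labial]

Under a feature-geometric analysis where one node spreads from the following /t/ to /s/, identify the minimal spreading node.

Feature comparison: [continuant], [strident] differ between /s/ and [t]; the remaining terminals match.
Tracing each changed feature up the tree, the paths first meet at Root; any lower node misses at least one of them.
Spreading Root from /t/ overwrites each of those terminals with /t/'s values, yielding exactly [t].

Root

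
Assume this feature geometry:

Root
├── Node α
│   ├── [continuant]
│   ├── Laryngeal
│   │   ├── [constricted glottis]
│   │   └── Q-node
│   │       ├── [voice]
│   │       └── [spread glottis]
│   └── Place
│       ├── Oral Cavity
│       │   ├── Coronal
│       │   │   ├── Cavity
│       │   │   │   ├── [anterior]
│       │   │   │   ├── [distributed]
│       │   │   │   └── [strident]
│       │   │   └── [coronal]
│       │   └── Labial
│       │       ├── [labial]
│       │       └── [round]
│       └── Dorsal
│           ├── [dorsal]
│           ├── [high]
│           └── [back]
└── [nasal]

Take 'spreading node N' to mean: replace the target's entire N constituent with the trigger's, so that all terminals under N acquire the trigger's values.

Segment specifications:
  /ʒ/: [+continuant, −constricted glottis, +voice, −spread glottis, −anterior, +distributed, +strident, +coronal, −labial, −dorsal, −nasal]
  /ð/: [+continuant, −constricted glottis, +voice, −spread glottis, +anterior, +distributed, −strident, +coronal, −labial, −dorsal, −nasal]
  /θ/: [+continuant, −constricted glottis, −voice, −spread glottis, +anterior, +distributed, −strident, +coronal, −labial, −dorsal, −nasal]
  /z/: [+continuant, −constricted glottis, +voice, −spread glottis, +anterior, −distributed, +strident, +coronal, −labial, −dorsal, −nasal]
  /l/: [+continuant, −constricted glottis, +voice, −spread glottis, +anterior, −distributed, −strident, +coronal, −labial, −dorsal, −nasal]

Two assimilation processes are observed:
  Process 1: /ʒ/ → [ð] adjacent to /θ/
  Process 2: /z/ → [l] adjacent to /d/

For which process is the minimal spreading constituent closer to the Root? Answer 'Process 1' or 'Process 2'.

Process 1: the features that change are [anterior], [strident]; the minimal node is Cavity (depth 5).
Process 2 alters [strident]; the lowest dominating node is [strident] (depth 6 from Root).
Depth 5 < depth 6; Process 1 involves the structurally higher constituent Cavity.

Process 1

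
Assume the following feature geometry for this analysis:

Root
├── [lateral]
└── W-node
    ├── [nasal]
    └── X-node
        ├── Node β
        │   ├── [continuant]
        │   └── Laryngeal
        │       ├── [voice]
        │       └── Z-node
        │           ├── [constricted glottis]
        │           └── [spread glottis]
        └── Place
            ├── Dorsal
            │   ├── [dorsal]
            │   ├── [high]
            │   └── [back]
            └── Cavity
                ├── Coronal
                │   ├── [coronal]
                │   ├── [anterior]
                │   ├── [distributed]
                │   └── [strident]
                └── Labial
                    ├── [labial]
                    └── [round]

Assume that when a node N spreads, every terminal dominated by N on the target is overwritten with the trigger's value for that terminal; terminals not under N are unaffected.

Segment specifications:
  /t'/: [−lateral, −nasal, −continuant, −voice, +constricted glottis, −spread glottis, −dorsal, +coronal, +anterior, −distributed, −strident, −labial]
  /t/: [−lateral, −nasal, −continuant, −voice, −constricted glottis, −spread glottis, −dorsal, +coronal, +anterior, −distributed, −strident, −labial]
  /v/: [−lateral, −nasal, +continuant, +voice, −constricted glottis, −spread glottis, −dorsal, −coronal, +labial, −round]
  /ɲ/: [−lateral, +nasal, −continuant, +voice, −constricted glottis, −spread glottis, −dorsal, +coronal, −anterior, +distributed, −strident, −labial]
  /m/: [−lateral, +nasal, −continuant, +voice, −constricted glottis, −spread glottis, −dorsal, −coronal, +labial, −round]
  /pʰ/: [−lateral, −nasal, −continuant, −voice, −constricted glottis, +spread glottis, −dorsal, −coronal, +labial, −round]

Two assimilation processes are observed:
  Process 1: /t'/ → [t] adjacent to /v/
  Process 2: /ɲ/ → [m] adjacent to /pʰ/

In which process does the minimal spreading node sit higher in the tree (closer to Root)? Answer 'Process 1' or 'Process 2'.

Process 1: the feature that changes is [constricted glottis]; the minimal node is [constricted glottis] (depth 6).
Process 2 alters [labial], [round], [coronal], [anterior], [distributed], [strident]; the lowest common ancestor is Cavity (depth 4 from Root).
Depth 4 < depth 6; Process 2 involves the structurally higher constituent Cavity.

Process 2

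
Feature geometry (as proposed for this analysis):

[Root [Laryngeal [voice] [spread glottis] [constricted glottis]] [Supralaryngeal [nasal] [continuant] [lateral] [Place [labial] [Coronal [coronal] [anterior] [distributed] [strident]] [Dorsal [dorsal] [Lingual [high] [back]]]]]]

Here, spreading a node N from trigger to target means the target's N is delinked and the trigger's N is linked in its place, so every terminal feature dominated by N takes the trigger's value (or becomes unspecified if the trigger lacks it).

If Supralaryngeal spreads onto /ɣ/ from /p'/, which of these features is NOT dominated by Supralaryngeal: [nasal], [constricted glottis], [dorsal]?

[constricted glottis]

The terminals dominated by Supralaryngeal are [nasal], [continuant], [lateral], [labial], [coronal], [anterior], [distributed], [strident], [dorsal], [high], [back].
Spreading Supralaryngeal replaces [nasal], [dorsal] with the trigger's values, since each sits inside the Supralaryngeal constituent.
But [constricted glottis] is a dependent of Laryngeal, outside Supralaryngeal; it is therefore untouched by the spreading.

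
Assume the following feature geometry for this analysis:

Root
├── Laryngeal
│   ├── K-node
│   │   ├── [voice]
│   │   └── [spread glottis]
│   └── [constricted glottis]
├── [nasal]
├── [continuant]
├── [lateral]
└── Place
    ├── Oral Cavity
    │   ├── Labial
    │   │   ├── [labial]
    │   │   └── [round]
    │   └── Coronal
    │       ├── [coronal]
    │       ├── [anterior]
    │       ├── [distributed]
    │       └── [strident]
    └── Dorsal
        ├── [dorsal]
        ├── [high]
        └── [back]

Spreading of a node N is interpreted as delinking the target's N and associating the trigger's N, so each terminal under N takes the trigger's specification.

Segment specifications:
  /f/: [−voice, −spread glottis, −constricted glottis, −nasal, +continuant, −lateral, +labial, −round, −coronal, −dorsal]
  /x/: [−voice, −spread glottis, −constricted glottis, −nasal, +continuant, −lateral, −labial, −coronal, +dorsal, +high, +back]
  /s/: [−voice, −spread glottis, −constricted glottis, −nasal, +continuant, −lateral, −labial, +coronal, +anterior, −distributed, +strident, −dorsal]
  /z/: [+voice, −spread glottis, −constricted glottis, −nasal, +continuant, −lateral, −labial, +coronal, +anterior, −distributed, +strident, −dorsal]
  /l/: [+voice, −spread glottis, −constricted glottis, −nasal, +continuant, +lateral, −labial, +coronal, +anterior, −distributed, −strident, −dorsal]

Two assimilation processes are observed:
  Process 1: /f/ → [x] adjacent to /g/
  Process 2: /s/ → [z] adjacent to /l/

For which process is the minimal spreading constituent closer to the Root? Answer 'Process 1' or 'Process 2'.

Process 1: the features that change are [labial], [round], [dorsal], [high], [back]; the minimal node is Place (depth 1).
Process 2 alters [voice]; the lowest dominating node is [voice] (depth 3 from Root).
Place is closer to Root than [voice], so Process 1 spreads the higher node.

Process 1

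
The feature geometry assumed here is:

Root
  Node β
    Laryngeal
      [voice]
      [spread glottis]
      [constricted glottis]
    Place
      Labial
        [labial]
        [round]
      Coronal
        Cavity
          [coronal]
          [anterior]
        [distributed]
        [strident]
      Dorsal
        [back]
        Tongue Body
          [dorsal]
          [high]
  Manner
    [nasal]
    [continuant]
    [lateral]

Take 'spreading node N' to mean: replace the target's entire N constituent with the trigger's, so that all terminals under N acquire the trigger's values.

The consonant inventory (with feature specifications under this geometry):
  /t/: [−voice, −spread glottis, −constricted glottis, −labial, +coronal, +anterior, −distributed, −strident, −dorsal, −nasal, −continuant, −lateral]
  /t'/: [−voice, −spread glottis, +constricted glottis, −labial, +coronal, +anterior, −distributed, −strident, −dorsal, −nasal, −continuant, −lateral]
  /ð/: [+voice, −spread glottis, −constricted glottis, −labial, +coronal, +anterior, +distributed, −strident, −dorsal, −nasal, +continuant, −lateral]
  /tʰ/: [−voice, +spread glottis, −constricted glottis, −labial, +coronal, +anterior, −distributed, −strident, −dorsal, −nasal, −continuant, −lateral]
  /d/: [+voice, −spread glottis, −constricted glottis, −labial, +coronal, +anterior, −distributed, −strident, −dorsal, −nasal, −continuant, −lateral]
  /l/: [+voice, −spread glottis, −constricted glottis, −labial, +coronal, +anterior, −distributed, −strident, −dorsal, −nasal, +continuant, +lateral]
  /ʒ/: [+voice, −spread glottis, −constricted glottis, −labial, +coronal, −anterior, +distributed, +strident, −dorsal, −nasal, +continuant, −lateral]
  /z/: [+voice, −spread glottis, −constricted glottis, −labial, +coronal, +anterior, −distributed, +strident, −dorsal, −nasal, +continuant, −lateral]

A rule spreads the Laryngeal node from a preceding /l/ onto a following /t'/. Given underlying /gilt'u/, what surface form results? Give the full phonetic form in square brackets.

[gildu]

Terminals under Laryngeal in this geometry: [voice], [spread glottis], [constricted glottis].
Spreading Laryngeal from /l/ onto /t'/ replaces those values with /l/'s: [+voice], [−spread glottis], [−constricted glottis]. Features outside Laryngeal ([labial], [coronal], [anterior], …) stay as in /t'/.
Among the inventory, only /d/ has exactly this specification, giving the surface form [gildu].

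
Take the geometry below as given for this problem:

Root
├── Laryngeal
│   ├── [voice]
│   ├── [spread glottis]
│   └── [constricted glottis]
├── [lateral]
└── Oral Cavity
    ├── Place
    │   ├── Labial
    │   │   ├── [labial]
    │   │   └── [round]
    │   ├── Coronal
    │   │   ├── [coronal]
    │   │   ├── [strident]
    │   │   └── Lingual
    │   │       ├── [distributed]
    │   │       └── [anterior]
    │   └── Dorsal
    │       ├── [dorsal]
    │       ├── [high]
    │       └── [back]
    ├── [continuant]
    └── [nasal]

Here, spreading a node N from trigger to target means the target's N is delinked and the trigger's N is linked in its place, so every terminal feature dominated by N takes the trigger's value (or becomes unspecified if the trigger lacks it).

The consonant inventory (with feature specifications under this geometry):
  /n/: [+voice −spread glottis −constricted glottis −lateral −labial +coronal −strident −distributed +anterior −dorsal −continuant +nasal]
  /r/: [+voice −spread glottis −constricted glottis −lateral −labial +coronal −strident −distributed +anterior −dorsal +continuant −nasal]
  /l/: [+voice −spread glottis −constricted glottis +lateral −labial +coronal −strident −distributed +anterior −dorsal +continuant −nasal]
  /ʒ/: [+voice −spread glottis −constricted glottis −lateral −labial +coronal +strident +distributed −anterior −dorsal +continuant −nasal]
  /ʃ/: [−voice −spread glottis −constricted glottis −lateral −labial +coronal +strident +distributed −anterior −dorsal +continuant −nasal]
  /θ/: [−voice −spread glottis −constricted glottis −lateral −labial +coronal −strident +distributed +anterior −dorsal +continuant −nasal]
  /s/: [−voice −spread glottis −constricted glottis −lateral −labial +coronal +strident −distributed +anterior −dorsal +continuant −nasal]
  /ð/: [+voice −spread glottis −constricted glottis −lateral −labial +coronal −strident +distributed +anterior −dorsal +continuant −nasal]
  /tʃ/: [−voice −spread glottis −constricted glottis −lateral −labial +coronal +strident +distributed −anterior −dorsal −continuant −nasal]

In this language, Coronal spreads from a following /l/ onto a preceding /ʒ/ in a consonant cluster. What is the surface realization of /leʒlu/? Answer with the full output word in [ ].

Terminals under Coronal in this geometry: [coronal], [strident], [distributed], [anterior].
The target acquires /l/'s values for everything under Coronal — [+coronal], [−strident], [−distributed], [+anterior] — while keeping its own [voice], [spread glottis], [constricted glottis], ….
Among the inventory, only /r/ has exactly this specification, giving the surface form [lerlu].

[lerlu]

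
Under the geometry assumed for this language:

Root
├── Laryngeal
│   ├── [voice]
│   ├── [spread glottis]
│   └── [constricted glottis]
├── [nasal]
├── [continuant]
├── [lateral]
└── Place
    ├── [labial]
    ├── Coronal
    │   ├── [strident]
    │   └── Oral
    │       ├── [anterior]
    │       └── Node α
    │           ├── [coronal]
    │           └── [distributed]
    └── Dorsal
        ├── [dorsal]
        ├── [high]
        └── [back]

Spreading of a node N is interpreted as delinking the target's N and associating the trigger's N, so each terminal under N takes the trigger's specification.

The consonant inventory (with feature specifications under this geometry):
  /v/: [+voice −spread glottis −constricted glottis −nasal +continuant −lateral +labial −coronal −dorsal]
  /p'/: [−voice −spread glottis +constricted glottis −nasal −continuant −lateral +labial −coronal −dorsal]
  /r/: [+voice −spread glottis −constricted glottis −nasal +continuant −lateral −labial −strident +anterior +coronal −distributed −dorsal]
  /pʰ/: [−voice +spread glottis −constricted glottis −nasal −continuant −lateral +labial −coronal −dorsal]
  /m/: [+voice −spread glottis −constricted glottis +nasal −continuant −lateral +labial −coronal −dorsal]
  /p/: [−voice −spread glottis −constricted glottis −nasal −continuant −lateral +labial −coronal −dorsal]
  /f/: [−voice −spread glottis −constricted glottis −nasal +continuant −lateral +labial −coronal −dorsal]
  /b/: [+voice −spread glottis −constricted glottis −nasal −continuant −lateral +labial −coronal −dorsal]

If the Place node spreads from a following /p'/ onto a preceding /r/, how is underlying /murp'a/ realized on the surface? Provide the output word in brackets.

Terminals under Place in this geometry: [labial], [strident], [anterior], [coronal], [distributed], [dorsal], [high], [back].
Spreading Place from /p'/ onto /r/ replaces those values with /p'/'s: [+labial], [−coronal], [−dorsal]. Features outside Place ([voice], [spread glottis], [constricted glottis], …) stay as in /r/.
Among the inventory, only /v/ has exactly this specification, giving the surface form [muvp'a].

[muvp'a]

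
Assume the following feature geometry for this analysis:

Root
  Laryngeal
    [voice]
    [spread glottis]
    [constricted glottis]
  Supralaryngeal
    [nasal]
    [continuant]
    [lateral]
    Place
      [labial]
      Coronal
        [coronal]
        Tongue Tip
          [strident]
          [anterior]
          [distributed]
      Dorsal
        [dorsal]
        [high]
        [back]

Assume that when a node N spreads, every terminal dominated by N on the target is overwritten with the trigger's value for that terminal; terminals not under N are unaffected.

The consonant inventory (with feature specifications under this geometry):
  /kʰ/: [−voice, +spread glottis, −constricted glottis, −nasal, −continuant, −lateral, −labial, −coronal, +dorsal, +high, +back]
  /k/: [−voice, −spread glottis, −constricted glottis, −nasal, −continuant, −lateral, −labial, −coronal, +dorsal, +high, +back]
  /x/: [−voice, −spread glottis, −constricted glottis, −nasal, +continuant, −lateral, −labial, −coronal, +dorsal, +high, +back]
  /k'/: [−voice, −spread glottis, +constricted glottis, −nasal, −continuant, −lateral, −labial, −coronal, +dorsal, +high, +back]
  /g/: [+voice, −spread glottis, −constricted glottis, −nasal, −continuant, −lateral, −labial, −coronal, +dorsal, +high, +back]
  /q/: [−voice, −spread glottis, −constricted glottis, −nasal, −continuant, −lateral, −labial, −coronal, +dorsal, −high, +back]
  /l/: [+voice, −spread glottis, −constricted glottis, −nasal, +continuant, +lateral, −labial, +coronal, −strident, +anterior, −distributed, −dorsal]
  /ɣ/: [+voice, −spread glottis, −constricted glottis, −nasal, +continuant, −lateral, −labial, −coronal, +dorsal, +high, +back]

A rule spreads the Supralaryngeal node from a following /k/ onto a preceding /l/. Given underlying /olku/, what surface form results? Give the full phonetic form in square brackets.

The Supralaryngeal node dominates the terminals [nasal], [continuant], [lateral], [labial], [coronal], [strident], [anterior], [distributed], [dorsal], [high], [back].
The target acquires /k/'s values for everything under Supralaryngeal — [−nasal], [−continuant], [−lateral], [−labial], [−coronal], [+dorsal], [+high], [+back] — while keeping its own [voice], [spread glottis], [constricted glottis].
Among the inventory, only /g/ has exactly this specification, giving the surface form [ogku].

[ogku]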